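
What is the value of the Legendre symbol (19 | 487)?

1

Euler's criterion: (19/487) ≡ 19^243 (mod 487).
19^2 ≡ 361 (mod 487)
19^4 ≡ 292 (mod 487)
19^8 ≡ 39 (mod 487)
19^16 ≡ 60 (mod 487)
19^32 ≡ 191 (mod 487)
19^64 ≡ 443 (mod 487)
19^128 ≡ 475 (mod 487)
19^243 = 19^(128+64+32+16+2+1) ≡ 1 (mod 487).
Result is 1, so (19/487) = 1.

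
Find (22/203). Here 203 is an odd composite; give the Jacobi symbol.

Pull out 2: since 203 ≡ 3 (mod 8), (2/203) = -1.
Reciprocity: 11 ≡ 3 and 203 ≡ 3 (mod 4), so (11/203) = −(203/11).
Reduce top mod 11: now compute (5/11).
Reciprocity: 5 ≡ 1 and 11 ≡ 3 (mod 4), so (5/11) = +(11/5).
Reduce top mod 5: now compute (1/5).
Reached (1/5) = 1. Collecting the sign flips along the way, the symbol is +1.

1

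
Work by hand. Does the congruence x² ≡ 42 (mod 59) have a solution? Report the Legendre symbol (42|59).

Pull out 2: since 59 ≡ 3 (mod 8), (2/59) = -1.
Reciprocity: 21 ≡ 1 and 59 ≡ 3 (mod 4), so (21/59) = +(59/21).
Reduce top mod 21: now compute (17/21).
Reciprocity: 17 ≡ 1 and 21 ≡ 1 (mod 4), so (17/21) = +(21/17).
Reduce top mod 17: now compute (4/17).
Pull out 2^2: since 17 ≡ 1 (mod 8), (2/17) = +1, so (2/17)^2 = +1.
Reached (1/17) = 1. Collecting the sign flips along the way, the symbol is -1.

-1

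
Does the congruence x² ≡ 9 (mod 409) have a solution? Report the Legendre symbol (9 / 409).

1

Euler's criterion: (9/409) ≡ 9^204 (mod 409).
9^2 ≡ 81 (mod 409)
9^4 ≡ 17 (mod 409)
9^8 ≡ 289 (mod 409)
9^16 ≡ 85 (mod 409)
9^32 ≡ 272 (mod 409)
9^64 ≡ 364 (mod 409)
9^128 ≡ 389 (mod 409)
9^204 = 9^(128+64+8+4) ≡ 1 (mod 409).
Result is 1, so (9/409) = 1.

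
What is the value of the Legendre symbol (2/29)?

-1

Euler's criterion: (2/29) ≡ 2^14 (mod 29).
2^2 ≡ 4 (mod 29)
2^4 ≡ 16 (mod 29)
2^8 ≡ 24 (mod 29)
2^14 = 2^(8+4+2) ≡ 28 (mod 29).
Result is 28 ≡ −1, so (2/29) = −1.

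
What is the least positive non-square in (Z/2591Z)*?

(2/2591) = +1, so 2 is a residue.
(3/2591) = +1, so 3 is a residue.
(4/2591) = +1, so 4 is a residue.
(5/2591) = +1, so 5 is a residue.
(6/2591) = +1, so 6 is a residue.
(7/2591) = −1, so 7 is the smallest positive non-residue mod 2591.

7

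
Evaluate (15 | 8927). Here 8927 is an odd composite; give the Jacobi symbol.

Reciprocity: 15 ≡ 3 and 8927 ≡ 3 (mod 4), so (15/8927) = −(8927/15).
Reduce top mod 15: now compute (2/15).
Pull out 2: since 15 ≡ 7 (mod 8), (2/15) = +1.
Reached (1/15) = 1. Collecting the sign flips along the way, the symbol is -1.

-1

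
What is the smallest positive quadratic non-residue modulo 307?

2

(2/307) = −1, so 2 is the smallest positive non-residue mod 307.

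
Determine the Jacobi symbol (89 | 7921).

0

Reciprocity: 89 ≡ 1 and 7921 ≡ 1 (mod 4), so (89/7921) = +(7921/89).
Reduce top mod 89: now compute (0/89).
Top reduces to 0: gcd > 1, so the symbol is 0.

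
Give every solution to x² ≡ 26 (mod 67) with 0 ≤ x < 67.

Since 67 ≡ 3 (mod 4), a square root of 26 is 26^((67+1)/4) = 26^17 mod 67.
Repeated squaring: 26^2≡6, 26^4≡36, 26^8≡23, 26^16≡60 (mod 67).
26^17 = 26^(16+1) ≡ 19 (mod 67).
Check: 19² = 361 ≡ 26 (mod 67). The two roots are 19 and 48.

19, 48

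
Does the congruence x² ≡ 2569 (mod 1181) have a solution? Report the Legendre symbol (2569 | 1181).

1

First reduce: 2569 ≡ 207 (mod 1181).
Reciprocity: 207 ≡ 3 and 1181 ≡ 1 (mod 4), so (207/1181) = +(1181/207).
Reduce top mod 207: now compute (146/207).
Pull out 2: since 207 ≡ 7 (mod 8), (2/207) = +1.
Reciprocity: 73 ≡ 1 and 207 ≡ 3 (mod 4), so (73/207) = +(207/73).
Reduce top mod 73: now compute (61/73).
Reciprocity: 61 ≡ 1 and 73 ≡ 1 (mod 4), so (61/73) = +(73/61).
Reduce top mod 61: now compute (12/61).
Pull out 2^2: since 61 ≡ 5 (mod 8), (2/61) = -1, so (2/61)^2 = +1.
Reciprocity: 3 ≡ 3 and 61 ≡ 1 (mod 4), so (3/61) = +(61/3).
Reduce top mod 3: now compute (1/3).
Reached (1/3) = 1. Collecting the sign flips along the way, the symbol is +1.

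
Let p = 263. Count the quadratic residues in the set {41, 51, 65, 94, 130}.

(41/263) = -1 → non-residue.
(51/263) = +1 → QR.
(65/263) = -1 → non-residue.
(94/263) = -1 → non-residue.
(130/263) = -1 → non-residue.
Total quadratic residues among the 5: 1.

1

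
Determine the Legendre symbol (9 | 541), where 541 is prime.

1

Reciprocity: 9 ≡ 1 and 541 ≡ 1 (mod 4), so (9/541) = +(541/9).
Reduce top mod 9: now compute (1/9).
Reached (1/9) = 1. Collecting the sign flips along the way, the symbol is +1.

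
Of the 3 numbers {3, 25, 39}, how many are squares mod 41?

2

(3/41) = -1 → non-residue.
(25/41) = +1 → QR.
(39/41) = +1 → QR.
Total quadratic residues among the 3: 2.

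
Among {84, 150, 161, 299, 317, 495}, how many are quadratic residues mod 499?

(84/499) = +1 → QR.
(150/499) = +1 → QR.
(161/499) = +1 → QR.
(299/499) = +1 → QR.
(317/499) = +1 → QR.
(495/499) = -1 → non-residue.
Total quadratic residues among the 6: 5.

5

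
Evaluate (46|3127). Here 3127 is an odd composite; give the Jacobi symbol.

Pull out 2: since 3127 ≡ 7 (mod 8), (2/3127) = +1.
Reciprocity: 23 ≡ 3 and 3127 ≡ 3 (mod 4), so (23/3127) = −(3127/23).
Reduce top mod 23: now compute (22/23).
Pull out 2: since 23 ≡ 7 (mod 8), (2/23) = +1.
Reciprocity: 11 ≡ 3 and 23 ≡ 3 (mod 4), so (11/23) = −(23/11).
Reduce top mod 11: now compute (1/11).
Reached (1/11) = 1. Collecting the sign flips along the way, the symbol is +1.

1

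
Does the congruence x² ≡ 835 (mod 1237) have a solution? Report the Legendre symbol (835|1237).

Reciprocity: 835 ≡ 3 and 1237 ≡ 1 (mod 4), so (835/1237) = +(1237/835).
Reduce top mod 835: now compute (402/835).
Pull out 2: since 835 ≡ 3 (mod 8), (2/835) = -1.
Reciprocity: 201 ≡ 1 and 835 ≡ 3 (mod 4), so (201/835) = +(835/201).
Reduce top mod 201: now compute (31/201).
Reciprocity: 31 ≡ 3 and 201 ≡ 1 (mod 4), so (31/201) = +(201/31).
Reduce top mod 31: now compute (15/31).
Reciprocity: 15 ≡ 3 and 31 ≡ 3 (mod 4), so (15/31) = −(31/15).
Reduce top mod 15: now compute (1/15).
Reached (1/15) = 1. Collecting the sign flips along the way, the symbol is +1.

1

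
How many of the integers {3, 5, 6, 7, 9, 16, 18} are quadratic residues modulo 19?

5

(3/19) = -1 → non-residue.
(5/19) = +1 → QR.
(6/19) = +1 → QR.
(7/19) = +1 → QR.
(9/19) = +1 → QR.
(16/19) = +1 → QR.
(18/19) = -1 → non-residue.
Total quadratic residues among the 7: 5.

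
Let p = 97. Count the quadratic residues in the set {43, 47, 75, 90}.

3

(43/97) = +1 → QR.
(47/97) = +1 → QR.
(75/97) = +1 → QR.
(90/97) = -1 → non-residue.
Total quadratic residues among the 4: 3.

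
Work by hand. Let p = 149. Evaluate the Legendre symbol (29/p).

Euler's criterion: (29/149) ≡ 29^74 (mod 149).
29^2 ≡ 96 (mod 149)
29^4 ≡ 127 (mod 149)
29^8 ≡ 37 (mod 149)
29^16 ≡ 28 (mod 149)
29^32 ≡ 39 (mod 149)
29^64 ≡ 31 (mod 149)
29^74 = 29^(64+8+2) ≡ 1 (mod 149).
Result is 1, so (29/149) = 1.

1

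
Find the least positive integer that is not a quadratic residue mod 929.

3

(2/929) = +1, so 2 is a residue.
(3/929) = −1, so 3 is the smallest positive non-residue mod 929.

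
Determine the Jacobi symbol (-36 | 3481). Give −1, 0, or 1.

1

First reduce: -36 ≡ 3445 (mod 3481).
Reciprocity: 3445 ≡ 1 and 3481 ≡ 1 (mod 4), so (3445/3481) = +(3481/3445).
Reduce top mod 3445: now compute (36/3445).
Pull out 2^2: since 3445 ≡ 5 (mod 8), (2/3445) = -1, so (2/3445)^2 = +1.
Reciprocity: 9 ≡ 1 and 3445 ≡ 1 (mod 4), so (9/3445) = +(3445/9).
Reduce top mod 9: now compute (7/9).
Reciprocity: 7 ≡ 3 and 9 ≡ 1 (mod 4), so (7/9) = +(9/7).
Reduce top mod 7: now compute (2/7).
Pull out 2: since 7 ≡ 7 (mod 8), (2/7) = +1.
Reached (1/7) = 1. Collecting the sign flips along the way, the symbol is +1.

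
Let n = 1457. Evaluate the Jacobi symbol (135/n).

1

Reciprocity: 135 ≡ 3 and 1457 ≡ 1 (mod 4), so (135/1457) = +(1457/135).
Reduce top mod 135: now compute (107/135).
Reciprocity: 107 ≡ 3 and 135 ≡ 3 (mod 4), so (107/135) = −(135/107).
Reduce top mod 107: now compute (28/107).
Pull out 2^2: since 107 ≡ 3 (mod 8), (2/107) = -1, so (2/107)^2 = +1.
Reciprocity: 7 ≡ 3 and 107 ≡ 3 (mod 4), so (7/107) = −(107/7).
Reduce top mod 7: now compute (2/7).
Pull out 2: since 7 ≡ 7 (mod 8), (2/7) = +1.
Reached (1/7) = 1. Collecting the sign flips along the way, the symbol is +1.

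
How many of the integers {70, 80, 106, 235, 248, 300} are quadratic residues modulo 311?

(70/311) = +1 → QR.
(80/311) = +1 → QR.
(106/311) = +1 → QR.
(235/311) = +1 → QR.
(248/311) = -1 → non-residue.
(300/311) = +1 → QR.
Total quadratic residues among the 6: 5.

5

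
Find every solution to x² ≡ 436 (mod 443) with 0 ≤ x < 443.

128, 315

Since 443 ≡ 3 (mod 4), a square root of 436 is 436^((443+1)/4) = 436^111 mod 443.
Repeated squaring: 436^2≡49, 436^4≡186, 436^8≡42, 436^16≡435, 436^32≡64, 436^64≡109 (mod 443).
436^111 = 436^(64+32+8+4+2+1) ≡ 315 (mod 443).
Check: 315² = 99225 ≡ 436 (mod 443). The two roots are 128 and 315.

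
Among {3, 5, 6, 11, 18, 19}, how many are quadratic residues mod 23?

(3/23) = +1 → QR.
(5/23) = -1 → non-residue.
(6/23) = +1 → QR.
(11/23) = -1 → non-residue.
(18/23) = +1 → QR.
(19/23) = -1 → non-residue.
Total quadratic residues among the 6: 3.

3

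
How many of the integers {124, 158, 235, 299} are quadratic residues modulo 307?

2

(124/307) = -1 → non-residue.
(158/307) = -1 → non-residue.
(235/307) = +1 → QR.
(299/307) = +1 → QR.
Total quadratic residues among the 4: 2.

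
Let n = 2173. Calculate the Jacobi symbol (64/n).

1

Pull out 2^6: since 2173 ≡ 5 (mod 8), (2/2173) = -1, so (2/2173)^6 = +1.
Reached (1/2173) = 1. Collecting the sign flips along the way, the symbol is +1.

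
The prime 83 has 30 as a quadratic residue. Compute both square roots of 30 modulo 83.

14, 69

Since 83 ≡ 3 (mod 4), a square root of 30 is 30^((83+1)/4) = 30^21 mod 83.
Repeated squaring: 30^2≡70, 30^4≡3, 30^8≡9, 30^16≡81 (mod 83).
30^21 = 30^(16+4+1) ≡ 69 (mod 83).
Check: 69² = 4761 ≡ 30 (mod 83). The two roots are 14 and 69.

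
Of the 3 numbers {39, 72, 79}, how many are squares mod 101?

(39/101) = -1 → non-residue.
(72/101) = -1 → non-residue.
(79/101) = +1 → QR.
Total quadratic residues among the 3: 1.

1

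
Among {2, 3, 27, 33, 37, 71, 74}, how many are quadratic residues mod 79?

1

(2/79) = +1 → QR.
(3/79) = -1 → non-residue.
(27/79) = -1 → non-residue.
(33/79) = -1 → non-residue.
(37/79) = -1 → non-residue.
(71/79) = -1 → non-residue.
(74/79) = -1 → non-residue.
Total quadratic residues among the 7: 1.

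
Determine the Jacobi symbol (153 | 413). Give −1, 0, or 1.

-1

Reciprocity: 153 ≡ 1 and 413 ≡ 1 (mod 4), so (153/413) = +(413/153).
Reduce top mod 153: now compute (107/153).
Reciprocity: 107 ≡ 3 and 153 ≡ 1 (mod 4), so (107/153) = +(153/107).
Reduce top mod 107: now compute (46/107).
Pull out 2: since 107 ≡ 3 (mod 8), (2/107) = -1.
Reciprocity: 23 ≡ 3 and 107 ≡ 3 (mod 4), so (23/107) = −(107/23).
Reduce top mod 23: now compute (15/23).
Reciprocity: 15 ≡ 3 and 23 ≡ 3 (mod 4), so (15/23) = −(23/15).
Reduce top mod 15: now compute (8/15).
Pull out 2^3: since 15 ≡ 7 (mod 8), (2/15) = +1, so (2/15)^3 = +1.
Reached (1/15) = 1. Collecting the sign flips along the way, the symbol is -1.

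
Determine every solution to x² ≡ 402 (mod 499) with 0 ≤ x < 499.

Since 499 ≡ 3 (mod 4), a square root of 402 is 402^((499+1)/4) = 402^125 mod 499.
Repeated squaring: 402^2≡427, 402^4≡194, 402^8≡211, 402^16≡110, 402^32≡124, 402^64≡406 (mod 499).
402^125 = 402^(64+32+16+8+4+1) ≡ 416 (mod 499).
Check: 416² = 173056 ≡ 402 (mod 499). The two roots are 83 and 416.

83, 416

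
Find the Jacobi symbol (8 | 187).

Pull out 2^3: since 187 ≡ 3 (mod 8), (2/187) = -1, so (2/187)^3 = -1.
Reached (1/187) = 1. Collecting the sign flips along the way, the symbol is -1.

-1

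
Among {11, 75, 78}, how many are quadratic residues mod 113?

1

(11/113) = +1 → QR.
(75/113) = -1 → non-residue.
(78/113) = -1 → non-residue.
Total quadratic residues among the 3: 1.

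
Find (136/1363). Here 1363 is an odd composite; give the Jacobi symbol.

Pull out 2^3: since 1363 ≡ 3 (mod 8), (2/1363) = -1, so (2/1363)^3 = -1.
Reciprocity: 17 ≡ 1 and 1363 ≡ 3 (mod 4), so (17/1363) = +(1363/17).
Reduce top mod 17: now compute (3/17).
Reciprocity: 3 ≡ 3 and 17 ≡ 1 (mod 4), so (3/17) = +(17/3).
Reduce top mod 3: now compute (2/3).
Pull out 2: since 3 ≡ 3 (mod 8), (2/3) = -1.
Reached (1/3) = 1. Collecting the sign flips along the way, the symbol is +1.

1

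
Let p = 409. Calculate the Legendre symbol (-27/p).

1

First reduce: -27 ≡ 382 (mod 409).
Pull out 2: since 409 ≡ 1 (mod 8), (2/409) = +1.
Reciprocity: 191 ≡ 3 and 409 ≡ 1 (mod 4), so (191/409) = +(409/191).
Reduce top mod 191: now compute (27/191).
Reciprocity: 27 ≡ 3 and 191 ≡ 3 (mod 4), so (27/191) = −(191/27).
Reduce top mod 27: now compute (2/27).
Pull out 2: since 27 ≡ 3 (mod 8), (2/27) = -1.
Reached (1/27) = 1. Collecting the sign flips along the way, the symbol is +1.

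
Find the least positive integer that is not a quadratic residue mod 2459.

(2/2459) = −1, so 2 is the smallest positive non-residue mod 2459.

2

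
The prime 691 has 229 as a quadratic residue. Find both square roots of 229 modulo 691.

338, 353

Since 691 ≡ 3 (mod 4), a square root of 229 is 229^((691+1)/4) = 229^173 mod 691.
Repeated squaring: 229^2≡616, 229^4≡97, 229^8≡426, 229^16≡434, 229^32≡404, 229^64≡140, 229^128≡252 (mod 691).
229^173 = 229^(128+32+8+4+1) ≡ 353 (mod 691).
Check: 353² = 124609 ≡ 229 (mod 691). The two roots are 338 and 353.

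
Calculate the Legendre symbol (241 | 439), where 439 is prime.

-1

Euler's criterion: (241/439) ≡ 241^219 (mod 439).
241^2 ≡ 133 (mod 439)
241^4 ≡ 129 (mod 439)
241^8 ≡ 398 (mod 439)
241^16 ≡ 364 (mod 439)
241^32 ≡ 357 (mod 439)
241^64 ≡ 139 (mod 439)
241^128 ≡ 5 (mod 439)
241^219 = 241^(128+64+16+8+2+1) ≡ 438 (mod 439).
Result is 438 ≡ −1, so (241/439) = −1.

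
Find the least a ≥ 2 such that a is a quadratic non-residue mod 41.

(2/41) = +1, so 2 is a residue.
(3/41) = −1, so 3 is the smallest positive non-residue mod 41.

3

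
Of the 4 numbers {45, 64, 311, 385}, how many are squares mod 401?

(45/401) = +1 → QR.
(64/401) = +1 → QR.
(311/401) = +1 → QR.
(385/401) = +1 → QR.
Total quadratic residues among the 4: 4.

4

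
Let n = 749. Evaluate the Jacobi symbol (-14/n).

0

First reduce: -14 ≡ 735 (mod 749).
Reciprocity: 735 ≡ 3 and 749 ≡ 1 (mod 4), so (735/749) = +(749/735).
Reduce top mod 735: now compute (14/735).
Pull out 2: since 735 ≡ 7 (mod 8), (2/735) = +1.
Reciprocity: 7 ≡ 3 and 735 ≡ 3 (mod 4), so (7/735) = −(735/7).
Reduce top mod 7: now compute (0/7).
Top reduces to 0: gcd > 1, so the symbol is 0.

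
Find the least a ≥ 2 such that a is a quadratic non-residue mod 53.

2

(2/53) = −1, so 2 is the smallest positive non-residue mod 53.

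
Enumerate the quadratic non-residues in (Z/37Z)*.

2, 5, 6, 8, 13, 14, 15, 17, 18, 19, 20, 22, 23, 24, 29, 31, 32, 35

Square k = 1,…,18 (k and 37−k give the same square):
1²=1, 2²=4, 3²=9, 4²=16, 5²=25, 6²=36, 7²≡12, 8²≡27, 9²≡7, 10²≡26, 11²≡10, 12²≡33, 13²≡21, 14²≡11, 15²≡3, 16²≡34, 17²≡30, 18²≡28 (mod 37).
The residues are {1, 3, 4, 7, 9, 10, 11, 12, 16, 21, 25, 26, 27, 28, 30, 33, 34, 36}; the non-residues are the remaining 18 nonzero classes.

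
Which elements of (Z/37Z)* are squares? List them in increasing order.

1 3 4 7 9 10 11 12 16 21 25 26 27 28 30 33 34 36

Square k = 1,…,18 (k and 37−k give the same square):
1²=1, 2²=4, 3²=9, 4²=16, 5²=25, 6²=36, 7²≡12, 8²≡27, 9²≡7, 10²≡26, 11²≡10, 12²≡33, 13²≡21, 14²≡11, 15²≡3, 16²≡34, 17²≡30, 18²≡28 (mod 37).
So the quadratic residues mod 37 are {1, 3, 4, 7, 9, 10, 11, 12, 16, 21, 25, 26, 27, 28, 30, 33, 34, 36}.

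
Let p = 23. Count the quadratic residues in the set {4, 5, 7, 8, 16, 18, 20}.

4

(4/23) = +1 → QR.
(5/23) = -1 → non-residue.
(7/23) = -1 → non-residue.
(8/23) = +1 → QR.
(16/23) = +1 → QR.
(18/23) = +1 → QR.
(20/23) = -1 → non-residue.
Total quadratic residues among the 7: 4.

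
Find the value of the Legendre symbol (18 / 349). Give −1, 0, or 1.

-1

Euler's criterion: (18/349) ≡ 18^174 (mod 349).
18^2 ≡ 324 (mod 349)
18^4 ≡ 276 (mod 349)
18^8 ≡ 94 (mod 349)
18^16 ≡ 111 (mod 349)
18^32 ≡ 106 (mod 349)
18^64 ≡ 68 (mod 349)
18^128 ≡ 87 (mod 349)
18^174 = 18^(128+32+8+4+2) ≡ 348 (mod 349).
Result is 348 ≡ −1, so (18/349) = −1.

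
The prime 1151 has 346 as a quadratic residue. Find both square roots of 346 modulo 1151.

Since 1151 ≡ 3 (mod 4), a square root of 346 is 346^((1151+1)/4) = 346^288 mod 1151.
Repeated squaring: 346^2≡12, 346^4≡144, 346^8≡18, 346^16≡324, 346^32≡235, 346^64≡1128, 346^128≡529, 346^256≡148 (mod 1151).
346^288 = 346^(256+32) ≡ 250 (mod 1151).
Check: 250² = 62500 ≡ 346 (mod 1151). The two roots are 250 and 901.

250, 901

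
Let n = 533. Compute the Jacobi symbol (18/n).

Pull out 2: since 533 ≡ 5 (mod 8), (2/533) = -1.
Reciprocity: 9 ≡ 1 and 533 ≡ 1 (mod 4), so (9/533) = +(533/9).
Reduce top mod 9: now compute (2/9).
Pull out 2: since 9 ≡ 1 (mod 8), (2/9) = +1.
Reached (1/9) = 1. Collecting the sign flips along the way, the symbol is -1.

-1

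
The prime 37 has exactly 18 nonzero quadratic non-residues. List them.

Square k = 1,…,18 (k and 37−k give the same square):
1²=1, 2²=4, 3²=9, 4²=16, 5²=25, 6²=36, 7²≡12, 8²≡27, 9²≡7, 10²≡26, 11²≡10, 12²≡33, 13²≡21, 14²≡11, 15²≡3, 16²≡34, 17²≡30, 18²≡28 (mod 37).
The residues are {1, 3, 4, 7, 9, 10, 11, 12, 16, 21, 25, 26, 27, 28, 30, 33, 34, 36}; the non-residues are the remaining 18 nonzero classes.

2, 5, 6, 8, 13, 14, 15, 17, 18, 19, 20, 22, 23, 24, 29, 31, 32, 35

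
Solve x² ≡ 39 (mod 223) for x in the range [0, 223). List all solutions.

40, 183

Since 223 ≡ 3 (mod 4), a square root of 39 is 39^((223+1)/4) = 39^56 mod 223.
Repeated squaring: 39^2≡183, 39^4≡39, 39^8≡183, 39^16≡39, 39^32≡183 (mod 223).
39^56 = 39^(32+16+8) ≡ 183 (mod 223).
Check: 183² = 33489 ≡ 39 (mod 223). The two roots are 40 and 183.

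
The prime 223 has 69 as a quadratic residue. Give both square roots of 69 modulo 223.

31, 192

Since 223 ≡ 3 (mod 4), a square root of 69 is 69^((223+1)/4) = 69^56 mod 223.
Repeated squaring: 69^2≡78, 69^4≡63, 69^8≡178, 69^16≡18, 69^32≡101 (mod 223).
69^56 = 69^(32+16+8) ≡ 31 (mod 223).
Check: 31² = 961 ≡ 69 (mod 223). The two roots are 31 and 192.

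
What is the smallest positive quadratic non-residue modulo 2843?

2

(2/2843) = −1, so 2 is the smallest positive non-residue mod 2843.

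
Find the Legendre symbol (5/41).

1

Reciprocity: 5 ≡ 1 and 41 ≡ 1 (mod 4), so (5/41) = +(41/5).
Reduce top mod 5: now compute (1/5).
Reached (1/5) = 1. Collecting the sign flips along the way, the symbol is +1.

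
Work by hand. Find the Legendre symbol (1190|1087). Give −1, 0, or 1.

1

First reduce: 1190 ≡ 103 (mod 1087).
Reciprocity: 103 ≡ 3 and 1087 ≡ 3 (mod 4), so (103/1087) = −(1087/103).
Reduce top mod 103: now compute (57/103).
Reciprocity: 57 ≡ 1 and 103 ≡ 3 (mod 4), so (57/103) = +(103/57).
Reduce top mod 57: now compute (46/57).
Pull out 2: since 57 ≡ 1 (mod 8), (2/57) = +1.
Reciprocity: 23 ≡ 3 and 57 ≡ 1 (mod 4), so (23/57) = +(57/23).
Reduce top mod 23: now compute (11/23).
Reciprocity: 11 ≡ 3 and 23 ≡ 3 (mod 4), so (11/23) = −(23/11).
Reduce top mod 11: now compute (1/11).
Reached (1/11) = 1. Collecting the sign flips along the way, the symbol is +1.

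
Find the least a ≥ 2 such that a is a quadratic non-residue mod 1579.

2

(2/1579) = −1, so 2 is the smallest positive non-residue mod 1579.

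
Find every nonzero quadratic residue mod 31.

1,2,4,5,7,8,9,10,14,16,18,19,20,25,28

Square k = 1,…,15 (k and 31−k give the same square):
1²=1, 2²=4, 3²=9, 4²=16, 5²=25, 6²≡5, 7²≡18, 8²≡2, 9²≡19, 10²≡7, 11²≡28, 12²≡20, 13²≡14, 14²≡10, 15²≡8 (mod 31).
So the quadratic residues mod 31 are {1, 2, 4, 5, 7, 8, 9, 10, 14, 16, 18, 19, 20, 25, 28}.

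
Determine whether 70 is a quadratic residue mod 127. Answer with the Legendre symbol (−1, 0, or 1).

Euler's criterion: (70/127) ≡ 70^63 (mod 127).
70^2 ≡ 74 (mod 127)
70^4 ≡ 15 (mod 127)
70^8 ≡ 98 (mod 127)
70^16 ≡ 79 (mod 127)
70^32 ≡ 18 (mod 127)
70^63 = 70^(32+16+8+4+2+1) ≡ 1 (mod 127).
Result is 1, so (70/127) = 1.

1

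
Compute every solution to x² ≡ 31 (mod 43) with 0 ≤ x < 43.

Since 43 ≡ 3 (mod 4), a square root of 31 is 31^((43+1)/4) = 31^11 mod 43.
Repeated squaring: 31^2≡15, 31^4≡10, 31^8≡14 (mod 43).
31^11 = 31^(8+2+1) ≡ 17 (mod 43).
Check: 17² = 289 ≡ 31 (mod 43). The two roots are 17 and 26.

17, 26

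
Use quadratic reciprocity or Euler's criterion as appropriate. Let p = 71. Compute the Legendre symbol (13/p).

Reciprocity: 13 ≡ 1 and 71 ≡ 3 (mod 4), so (13/71) = +(71/13).
Reduce top mod 13: now compute (6/13).
Pull out 2: since 13 ≡ 5 (mod 8), (2/13) = -1.
Reciprocity: 3 ≡ 3 and 13 ≡ 1 (mod 4), so (3/13) = +(13/3).
Reduce top mod 3: now compute (1/3).
Reached (1/3) = 1. Collecting the sign flips along the way, the symbol is -1.

-1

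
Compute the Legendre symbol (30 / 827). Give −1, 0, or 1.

Euler's criterion: (30/827) ≡ 30^413 (mod 827).
30^2 ≡ 73 (mod 827)
30^4 ≡ 367 (mod 827)
30^8 ≡ 715 (mod 827)
30^16 ≡ 139 (mod 827)
30^32 ≡ 300 (mod 827)
30^64 ≡ 684 (mod 827)
30^128 ≡ 601 (mod 827)
30^256 ≡ 629 (mod 827)
30^413 = 30^(256+128+16+8+4+1) ≡ 1 (mod 827).
Result is 1, so (30/827) = 1.

1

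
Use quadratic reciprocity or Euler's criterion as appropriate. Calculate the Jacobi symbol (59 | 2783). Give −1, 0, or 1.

1

Reciprocity: 59 ≡ 3 and 2783 ≡ 3 (mod 4), so (59/2783) = −(2783/59).
Reduce top mod 59: now compute (10/59).
Pull out 2: since 59 ≡ 3 (mod 8), (2/59) = -1.
Reciprocity: 5 ≡ 1 and 59 ≡ 3 (mod 4), so (5/59) = +(59/5).
Reduce top mod 5: now compute (4/5).
Pull out 2^2: since 5 ≡ 5 (mod 8), (2/5) = -1, so (2/5)^2 = +1.
Reached (1/5) = 1. Collecting the sign flips along the way, the symbol is +1.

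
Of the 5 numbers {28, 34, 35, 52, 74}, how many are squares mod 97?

(28/97) = -1 → non-residue.
(34/97) = -1 → non-residue.
(35/97) = +1 → QR.
(52/97) = -1 → non-residue.
(74/97) = -1 → non-residue.
Total quadratic residues among the 5: 1.

1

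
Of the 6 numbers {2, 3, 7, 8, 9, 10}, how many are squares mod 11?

2

(2/11) = -1 → non-residue.
(3/11) = +1 → QR.
(7/11) = -1 → non-residue.
(8/11) = -1 → non-residue.
(9/11) = +1 → QR.
(10/11) = -1 → non-residue.
Total quadratic residues among the 6: 2.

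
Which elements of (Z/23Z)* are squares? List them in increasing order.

Square k = 1,…,11 (k and 23−k give the same square):
1²=1, 2²=4, 3²=9, 4²=16, 5²≡2, 6²≡13, 7²≡3, 8²≡18, 9²≡12, 10²≡8, 11²≡6 (mod 23).
So the quadratic residues mod 23 are {1, 2, 3, 4, 6, 8, 9, 12, 13, 16, 18}.

1 2 3 4 6 8 9 12 13 16 18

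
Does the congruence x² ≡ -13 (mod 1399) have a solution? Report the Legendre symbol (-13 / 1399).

1

First reduce: -13 ≡ 1386 (mod 1399).
Pull out 2: since 1399 ≡ 7 (mod 8), (2/1399) = +1.
Reciprocity: 693 ≡ 1 and 1399 ≡ 3 (mod 4), so (693/1399) = +(1399/693).
Reduce top mod 693: now compute (13/693).
Reciprocity: 13 ≡ 1 and 693 ≡ 1 (mod 4), so (13/693) = +(693/13).
Reduce top mod 13: now compute (4/13).
Pull out 2^2: since 13 ≡ 5 (mod 8), (2/13) = -1, so (2/13)^2 = +1.
Reached (1/13) = 1. Collecting the sign flips along the way, the symbol is +1.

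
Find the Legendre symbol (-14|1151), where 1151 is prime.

Euler's criterion: (-14/1151) ≡ 1137^575 (mod 1151).
1137^2 ≡ 196 (mod 1151)
1137^4 ≡ 433 (mod 1151)
1137^8 ≡ 1027 (mod 1151)
1137^16 ≡ 413 (mod 1151)
1137^32 ≡ 221 (mod 1151)
1137^64 ≡ 499 (mod 1151)
1137^128 ≡ 385 (mod 1151)
1137^256 ≡ 897 (mod 1151)
1137^512 ≡ 60 (mod 1151)
1137^575 = 1137^(512+32+16+8+4+2+1) ≡ 1150 (mod 1151).
Result is 1150 ≡ −1, so (-14/1151) = −1.

-1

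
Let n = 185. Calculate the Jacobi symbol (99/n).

1

Reciprocity: 99 ≡ 3 and 185 ≡ 1 (mod 4), so (99/185) = +(185/99).
Reduce top mod 99: now compute (86/99).
Pull out 2: since 99 ≡ 3 (mod 8), (2/99) = -1.
Reciprocity: 43 ≡ 3 and 99 ≡ 3 (mod 4), so (43/99) = −(99/43).
Reduce top mod 43: now compute (13/43).
Reciprocity: 13 ≡ 1 and 43 ≡ 3 (mod 4), so (13/43) = +(43/13).
Reduce top mod 13: now compute (4/13).
Pull out 2^2: since 13 ≡ 5 (mod 8), (2/13) = -1, so (2/13)^2 = +1.
Reached (1/13) = 1. Collecting the sign flips along the way, the symbol is +1.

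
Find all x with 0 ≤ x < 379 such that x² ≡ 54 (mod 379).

Since 379 ≡ 3 (mod 4), a square root of 54 is 54^((379+1)/4) = 54^95 mod 379.
Repeated squaring: 54^2≡263, 54^4≡191, 54^8≡97, 54^16≡313, 54^32≡187, 54^64≡101 (mod 379).
54^95 = 54^(64+16+8+4+2+1) ≡ 62 (mod 379).
Check: 62² = 3844 ≡ 54 (mod 379). The two roots are 62 and 317.

62, 317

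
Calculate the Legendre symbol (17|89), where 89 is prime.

1

Reciprocity: 17 ≡ 1 and 89 ≡ 1 (mod 4), so (17/89) = +(89/17).
Reduce top mod 17: now compute (4/17).
Pull out 2^2: since 17 ≡ 1 (mod 8), (2/17) = +1, so (2/17)^2 = +1.
Reached (1/17) = 1. Collecting the sign flips along the way, the symbol is +1.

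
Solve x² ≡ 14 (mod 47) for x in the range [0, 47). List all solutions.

Since 47 ≡ 3 (mod 4), a square root of 14 is 14^((47+1)/4) = 14^12 mod 47.
Repeated squaring: 14^2≡8, 14^4≡17, 14^8≡7 (mod 47).
14^12 = 14^(8+4) ≡ 25 (mod 47).
Check: 25² = 625 ≡ 14 (mod 47). The two roots are 22 and 25.

22, 25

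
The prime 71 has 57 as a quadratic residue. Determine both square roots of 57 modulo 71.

Since 71 ≡ 3 (mod 4), a square root of 57 is 57^((71+1)/4) = 57^18 mod 71.
Repeated squaring: 57^2≡54, 57^4≡5, 57^8≡25, 57^16≡57 (mod 71).
57^18 = 57^(16+2) ≡ 25 (mod 71).
Check: 25² = 625 ≡ 57 (mod 71). The two roots are 25 and 46.

25, 46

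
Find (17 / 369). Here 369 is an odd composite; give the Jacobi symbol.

Reciprocity: 17 ≡ 1 and 369 ≡ 1 (mod 4), so (17/369) = +(369/17).
Reduce top mod 17: now compute (12/17).
Pull out 2^2: since 17 ≡ 1 (mod 8), (2/17) = +1, so (2/17)^2 = +1.
Reciprocity: 3 ≡ 3 and 17 ≡ 1 (mod 4), so (3/17) = +(17/3).
Reduce top mod 3: now compute (2/3).
Pull out 2: since 3 ≡ 3 (mod 8), (2/3) = -1.
Reached (1/3) = 1. Collecting the sign flips along the way, the symbol is -1.

-1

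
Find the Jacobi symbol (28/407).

-1

Pull out 2^2: since 407 ≡ 7 (mod 8), (2/407) = +1, so (2/407)^2 = +1.
Reciprocity: 7 ≡ 3 and 407 ≡ 3 (mod 4), so (7/407) = −(407/7).
Reduce top mod 7: now compute (1/7).
Reached (1/7) = 1. Collecting the sign flips along the way, the symbol is -1.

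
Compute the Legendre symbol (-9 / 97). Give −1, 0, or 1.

First reduce: -9 ≡ 88 (mod 97).
Pull out 2^3: since 97 ≡ 1 (mod 8), (2/97) = +1, so (2/97)^3 = +1.
Reciprocity: 11 ≡ 3 and 97 ≡ 1 (mod 4), so (11/97) = +(97/11).
Reduce top mod 11: now compute (9/11).
Reciprocity: 9 ≡ 1 and 11 ≡ 3 (mod 4), so (9/11) = +(11/9).
Reduce top mod 9: now compute (2/9).
Pull out 2: since 9 ≡ 1 (mod 8), (2/9) = +1.
Reached (1/9) = 1. Collecting the sign flips along the way, the symbol is +1.

1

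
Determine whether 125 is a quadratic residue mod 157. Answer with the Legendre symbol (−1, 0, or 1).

-1

Reciprocity: 125 ≡ 1 and 157 ≡ 1 (mod 4), so (125/157) = +(157/125).
Reduce top mod 125: now compute (32/125).
Pull out 2^5: since 125 ≡ 5 (mod 8), (2/125) = -1, so (2/125)^5 = -1.
Reached (1/125) = 1. Collecting the sign flips along the way, the symbol is -1.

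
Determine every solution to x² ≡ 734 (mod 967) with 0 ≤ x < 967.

102, 865

Since 967 ≡ 3 (mod 4), a square root of 734 is 734^((967+1)/4) = 734^242 mod 967.
Repeated squaring: 734^2≡137, 734^4≡396, 734^8≡162, 734^16≡135, 734^32≡819, 734^64≡630, 734^128≡430 (mod 967).
734^242 = 734^(128+64+32+16+2) ≡ 865 (mod 967).
Check: 865² = 748225 ≡ 734 (mod 967). The two roots are 102 and 865.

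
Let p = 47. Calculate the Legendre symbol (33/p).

-1

Euler's criterion: (33/47) ≡ 33^23 (mod 47).
33^2 ≡ 8 (mod 47)
33^4 ≡ 17 (mod 47)
33^8 ≡ 7 (mod 47)
33^16 ≡ 2 (mod 47)
33^23 = 33^(16+4+2+1) ≡ 46 (mod 47).
Result is 46 ≡ −1, so (33/47) = −1.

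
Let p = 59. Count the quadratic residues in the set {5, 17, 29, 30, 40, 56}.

3

(5/59) = +1 → QR.
(17/59) = +1 → QR.
(29/59) = +1 → QR.
(30/59) = -1 → non-residue.
(40/59) = -1 → non-residue.
(56/59) = -1 → non-residue.
Total quadratic residues among the 6: 3.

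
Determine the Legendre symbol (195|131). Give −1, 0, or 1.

First reduce: 195 ≡ 64 (mod 131).
Pull out 2^6: since 131 ≡ 3 (mod 8), (2/131) = -1, so (2/131)^6 = +1.
Reached (1/131) = 1. Collecting the sign flips along the way, the symbol is +1.

1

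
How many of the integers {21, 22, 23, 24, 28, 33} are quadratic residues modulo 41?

(21/41) = +1 → QR.
(22/41) = -1 → non-residue.
(23/41) = +1 → QR.
(24/41) = -1 → non-residue.
(28/41) = -1 → non-residue.
(33/41) = +1 → QR.
Total quadratic residues among the 6: 3.

3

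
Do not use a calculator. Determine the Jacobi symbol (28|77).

0

Pull out 2^2: since 77 ≡ 5 (mod 8), (2/77) = -1, so (2/77)^2 = +1.
Reciprocity: 7 ≡ 3 and 77 ≡ 1 (mod 4), so (7/77) = +(77/7).
Reduce top mod 7: now compute (0/7).
Top reduces to 0: gcd > 1, so the symbol is 0.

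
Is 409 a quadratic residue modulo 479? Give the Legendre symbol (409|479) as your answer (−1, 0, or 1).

-1

Euler's criterion: (409/479) ≡ 409^239 (mod 479).
409^2 ≡ 110 (mod 479)
409^4 ≡ 125 (mod 479)
409^8 ≡ 297 (mod 479)
409^16 ≡ 73 (mod 479)
409^32 ≡ 60 (mod 479)
409^64 ≡ 247 (mod 479)
409^128 ≡ 176 (mod 479)
409^239 = 409^(128+64+32+8+4+2+1) ≡ 478 (mod 479).
Result is 478 ≡ −1, so (409/479) = −1.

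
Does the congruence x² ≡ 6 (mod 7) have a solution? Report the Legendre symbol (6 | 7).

Pull out 2: since 7 ≡ 7 (mod 8), (2/7) = +1.
Reciprocity: 3 ≡ 3 and 7 ≡ 3 (mod 4), so (3/7) = −(7/3).
Reduce top mod 3: now compute (1/3).
Reached (1/3) = 1. Collecting the sign flips along the way, the symbol is -1.

-1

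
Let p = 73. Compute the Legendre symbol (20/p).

Euler's criterion: (20/73) ≡ 20^36 (mod 73).
20^2 ≡ 35 (mod 73)
20^4 ≡ 57 (mod 73)
20^8 ≡ 37 (mod 73)
20^16 ≡ 55 (mod 73)
20^32 ≡ 32 (mod 73)
20^36 = 20^(32+4) ≡ 72 (mod 73).
Result is 72 ≡ −1, so (20/73) = −1.

-1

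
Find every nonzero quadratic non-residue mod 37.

2 5 6 8 13 14 15 17 18 19 20 22 23 24 29 31 32 35

Square k = 1,…,18 (k and 37−k give the same square):
1²=1, 2²=4, 3²=9, 4²=16, 5²=25, 6²=36, 7²≡12, 8²≡27, 9²≡7, 10²≡26, 11²≡10, 12²≡33, 13²≡21, 14²≡11, 15²≡3, 16²≡34, 17²≡30, 18²≡28 (mod 37).
The residues are {1, 3, 4, 7, 9, 10, 11, 12, 16, 21, 25, 26, 27, 28, 30, 33, 34, 36}; the non-residues are the remaining 18 nonzero classes.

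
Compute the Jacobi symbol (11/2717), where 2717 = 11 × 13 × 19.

0

Reciprocity: 11 ≡ 3 and 2717 ≡ 1 (mod 4), so (11/2717) = +(2717/11).
Reduce top mod 11: now compute (0/11).
Top reduces to 0: gcd > 1, so the symbol is 0.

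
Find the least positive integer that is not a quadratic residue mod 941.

(2/941) = −1, so 2 is the smallest positive non-residue mod 941.

2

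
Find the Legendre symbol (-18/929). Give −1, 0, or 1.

1

First reduce: -18 ≡ 911 (mod 929).
Reciprocity: 911 ≡ 3 and 929 ≡ 1 (mod 4), so (911/929) = +(929/911).
Reduce top mod 911: now compute (18/911).
Pull out 2: since 911 ≡ 7 (mod 8), (2/911) = +1.
Reciprocity: 9 ≡ 1 and 911 ≡ 3 (mod 4), so (9/911) = +(911/9).
Reduce top mod 9: now compute (2/9).
Pull out 2: since 9 ≡ 1 (mod 8), (2/9) = +1.
Reached (1/9) = 1. Collecting the sign flips along the way, the symbol is +1.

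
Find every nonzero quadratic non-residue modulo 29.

Square k = 1,…,14 (k and 29−k give the same square):
1²=1, 2²=4, 3²=9, 4²=16, 5²=25, 6²≡7, 7²≡20, 8²≡6, 9²≡23, 10²≡13, 11²≡5, 12²≡28, 13²≡24, 14²≡22 (mod 29).
The residues are {1, 4, 5, 6, 7, 9, 13, 16, 20, 22, 23, 24, 25, 28}; the non-residues are the remaining 14 nonzero classes.

2,3,8,10,11,12,14,15,17,18,19,21,26,27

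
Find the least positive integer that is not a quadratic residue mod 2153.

(2/2153) = +1, so 2 is a residue.
(3/2153) = −1, so 3 is the smallest positive non-residue mod 2153.

3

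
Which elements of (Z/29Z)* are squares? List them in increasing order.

Square k = 1,…,14 (k and 29−k give the same square):
1²=1, 2²=4, 3²=9, 4²=16, 5²=25, 6²≡7, 7²≡20, 8²≡6, 9²≡23, 10²≡13, 11²≡5, 12²≡28, 13²≡24, 14²≡22 (mod 29).
So the quadratic residues mod 29 are {1, 4, 5, 6, 7, 9, 13, 16, 20, 22, 23, 24, 25, 28}.

1,4,5,6,7,9,13,16,20,22,23,24,25,28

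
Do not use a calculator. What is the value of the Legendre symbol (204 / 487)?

Pull out 2^2: since 487 ≡ 7 (mod 8), (2/487) = +1, so (2/487)^2 = +1.
Reciprocity: 51 ≡ 3 and 487 ≡ 3 (mod 4), so (51/487) = −(487/51).
Reduce top mod 51: now compute (28/51).
Pull out 2^2: since 51 ≡ 3 (mod 8), (2/51) = -1, so (2/51)^2 = +1.
Reciprocity: 7 ≡ 3 and 51 ≡ 3 (mod 4), so (7/51) = −(51/7).
Reduce top mod 7: now compute (2/7).
Pull out 2: since 7 ≡ 7 (mod 8), (2/7) = +1.
Reached (1/7) = 1. Collecting the sign flips along the way, the symbol is +1.

1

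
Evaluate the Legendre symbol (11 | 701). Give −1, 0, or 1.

Euler's criterion: (11/701) ≡ 11^350 (mod 701).
11^2 ≡ 121 (mod 701)
11^4 ≡ 621 (mod 701)
11^8 ≡ 91 (mod 701)
11^16 ≡ 570 (mod 701)
11^32 ≡ 337 (mod 701)
11^64 ≡ 7 (mod 701)
11^128 ≡ 49 (mod 701)
11^256 ≡ 298 (mod 701)
11^350 = 11^(256+64+16+8+4+2) ≡ 700 (mod 701).
Result is 700 ≡ −1, so (11/701) = −1.

-1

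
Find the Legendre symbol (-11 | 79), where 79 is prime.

First reduce: -11 ≡ 68 (mod 79).
Pull out 2^2: since 79 ≡ 7 (mod 8), (2/79) = +1, so (2/79)^2 = +1.
Reciprocity: 17 ≡ 1 and 79 ≡ 3 (mod 4), so (17/79) = +(79/17).
Reduce top mod 17: now compute (11/17).
Reciprocity: 11 ≡ 3 and 17 ≡ 1 (mod 4), so (11/17) = +(17/11).
Reduce top mod 11: now compute (6/11).
Pull out 2: since 11 ≡ 3 (mod 8), (2/11) = -1.
Reciprocity: 3 ≡ 3 and 11 ≡ 3 (mod 4), so (3/11) = −(11/3).
Reduce top mod 3: now compute (2/3).
Pull out 2: since 3 ≡ 3 (mod 8), (2/3) = -1.
Reached (1/3) = 1. Collecting the sign flips along the way, the symbol is -1.

-1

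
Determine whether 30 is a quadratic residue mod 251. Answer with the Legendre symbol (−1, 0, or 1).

-1

Pull out 2: since 251 ≡ 3 (mod 8), (2/251) = -1.
Reciprocity: 15 ≡ 3 and 251 ≡ 3 (mod 4), so (15/251) = −(251/15).
Reduce top mod 15: now compute (11/15).
Reciprocity: 11 ≡ 3 and 15 ≡ 3 (mod 4), so (11/15) = −(15/11).
Reduce top mod 11: now compute (4/11).
Pull out 2^2: since 11 ≡ 3 (mod 8), (2/11) = -1, so (2/11)^2 = +1.
Reached (1/11) = 1. Collecting the sign flips along the way, the symbol is -1.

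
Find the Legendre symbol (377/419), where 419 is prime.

1

Reciprocity: 377 ≡ 1 and 419 ≡ 3 (mod 4), so (377/419) = +(419/377).
Reduce top mod 377: now compute (42/377).
Pull out 2: since 377 ≡ 1 (mod 8), (2/377) = +1.
Reciprocity: 21 ≡ 1 and 377 ≡ 1 (mod 4), so (21/377) = +(377/21).
Reduce top mod 21: now compute (20/21).
Pull out 2^2: since 21 ≡ 5 (mod 8), (2/21) = -1, so (2/21)^2 = +1.
Reciprocity: 5 ≡ 1 and 21 ≡ 1 (mod 4), so (5/21) = +(21/5).
Reduce top mod 5: now compute (1/5).
Reached (1/5) = 1. Collecting the sign flips along the way, the symbol is +1.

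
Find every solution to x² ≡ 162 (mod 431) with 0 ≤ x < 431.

32, 399

Since 431 ≡ 3 (mod 4), a square root of 162 is 162^((431+1)/4) = 162^108 mod 431.
Repeated squaring: 162^2≡384, 162^4≡54, 162^8≡330, 162^16≡288, 162^32≡192, 162^64≡229 (mod 431).
162^108 = 162^(64+32+8+4) ≡ 32 (mod 431).
Check: 32² = 1024 ≡ 162 (mod 431). The two roots are 32 and 399.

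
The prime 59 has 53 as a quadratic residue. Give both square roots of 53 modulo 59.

17, 42

Since 59 ≡ 3 (mod 4), a square root of 53 is 53^((59+1)/4) = 53^15 mod 59.
Repeated squaring: 53^2≡36, 53^4≡57, 53^8≡4 (mod 59).
53^15 = 53^(8+4+2+1) ≡ 17 (mod 59).
Check: 17² = 289 ≡ 53 (mod 59). The two roots are 17 and 42.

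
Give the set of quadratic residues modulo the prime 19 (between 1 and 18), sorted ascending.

Square k = 1,…,9 (k and 19−k give the same square):
1²=1, 2²=4, 3²=9, 4²=16, 5²≡6, 6²≡17, 7²≡11, 8²≡7, 9²≡5 (mod 19).
So the quadratic residues mod 19 are {1, 4, 5, 6, 7, 9, 11, 16, 17}.

1 4 5 6 7 9 11 16 17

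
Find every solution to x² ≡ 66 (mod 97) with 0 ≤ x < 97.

39, 58

97 ≡ 1 (mod 4), so we find a root by search.
Trying successive values, 39² = 1521 ≡ 66 (mod 97). The other root is 97 − 39 = 58.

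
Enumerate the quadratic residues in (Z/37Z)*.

1 3 4 7 9 10 11 12 16 21 25 26 27 28 30 33 34 36

Square k = 1,…,18 (k and 37−k give the same square):
1²=1, 2²=4, 3²=9, 4²=16, 5²=25, 6²=36, 7²≡12, 8²≡27, 9²≡7, 10²≡26, 11²≡10, 12²≡33, 13²≡21, 14²≡11, 15²≡3, 16²≡34, 17²≡30, 18²≡28 (mod 37).
So the quadratic residues mod 37 are {1, 3, 4, 7, 9, 10, 11, 12, 16, 21, 25, 26, 27, 28, 30, 33, 34, 36}.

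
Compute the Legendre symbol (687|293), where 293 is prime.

First reduce: 687 ≡ 101 (mod 293).
Reciprocity: 101 ≡ 1 and 293 ≡ 1 (mod 4), so (101/293) = +(293/101).
Reduce top mod 101: now compute (91/101).
Reciprocity: 91 ≡ 3 and 101 ≡ 1 (mod 4), so (91/101) = +(101/91).
Reduce top mod 91: now compute (10/91).
Pull out 2: since 91 ≡ 3 (mod 8), (2/91) = -1.
Reciprocity: 5 ≡ 1 and 91 ≡ 3 (mod 4), so (5/91) = +(91/5).
Reduce top mod 5: now compute (1/5).
Reached (1/5) = 1. Collecting the sign flips along the way, the symbol is -1.

-1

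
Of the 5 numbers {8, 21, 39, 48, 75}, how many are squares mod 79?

(8/79) = +1 → QR.
(21/79) = +1 → QR.
(39/79) = -1 → non-residue.
(48/79) = -1 → non-residue.
(75/79) = -1 → non-residue.
Total quadratic residues among the 5: 2.

2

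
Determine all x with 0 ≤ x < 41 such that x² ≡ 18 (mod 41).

41 ≡ 1 (mod 4), so we find a root by search.
Trying successive values, 10² = 100 ≡ 18 (mod 41). The other root is 41 − 10 = 31.

10, 31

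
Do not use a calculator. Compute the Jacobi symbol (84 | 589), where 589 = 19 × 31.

1

Pull out 2^2: since 589 ≡ 5 (mod 8), (2/589) = -1, so (2/589)^2 = +1.
Reciprocity: 21 ≡ 1 and 589 ≡ 1 (mod 4), so (21/589) = +(589/21).
Reduce top mod 21: now compute (1/21).
Reached (1/21) = 1. Collecting the sign flips along the way, the symbol is +1.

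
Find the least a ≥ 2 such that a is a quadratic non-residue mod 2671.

(2/2671) = +1, so 2 is a residue.
(3/2671) = −1, so 3 is the smallest positive non-residue mod 2671.

3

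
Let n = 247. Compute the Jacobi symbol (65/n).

0

Reciprocity: 65 ≡ 1 and 247 ≡ 3 (mod 4), so (65/247) = +(247/65).
Reduce top mod 65: now compute (52/65).
Pull out 2^2: since 65 ≡ 1 (mod 8), (2/65) = +1, so (2/65)^2 = +1.
Reciprocity: 13 ≡ 1 and 65 ≡ 1 (mod 4), so (13/65) = +(65/13).
Reduce top mod 13: now compute (0/13).
Top reduces to 0: gcd > 1, so the symbol is 0.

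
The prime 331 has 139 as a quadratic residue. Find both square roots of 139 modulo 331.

Since 331 ≡ 3 (mod 4), a square root of 139 is 139^((331+1)/4) = 139^83 mod 331.
Repeated squaring: 139^2≡123, 139^4≡234, 139^8≡141, 139^16≡21, 139^32≡110, 139^64≡184 (mod 331).
139^83 = 139^(64+16+2+1) ≡ 173 (mod 331).
Check: 173² = 29929 ≡ 139 (mod 331). The two roots are 158 and 173.

158, 173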